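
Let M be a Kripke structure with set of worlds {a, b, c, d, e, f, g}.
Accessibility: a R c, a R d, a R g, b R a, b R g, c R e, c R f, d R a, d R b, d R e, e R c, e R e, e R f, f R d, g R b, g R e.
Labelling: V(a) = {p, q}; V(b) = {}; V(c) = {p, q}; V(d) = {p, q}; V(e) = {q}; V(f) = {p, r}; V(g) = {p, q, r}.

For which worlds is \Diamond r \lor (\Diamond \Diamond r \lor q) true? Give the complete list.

Let φ = \Diamond r \lor (\Diamond \Diamond r \lor q). Evaluate φ at each world:
  a (successors {c, d, g}): φ is true.
  b (successors {a, g}): φ is true.
  c (successors {e, f}): φ is true.
  d (successors {a, b, e}): φ is true.
  e (successors {c, e, f}): φ is true.
  f (successors {d}): φ is false.
  g (successors {b, e}): φ is true.
For instance, at e:
  At e: \Diamond r is true, \Diamond \Diamond r \lor q is true, so \Diamond r \lor (\Diamond \Diamond r \lor q) is true.
    At e: \Diamond r requires r at some successor in {c, e, f}.
      r holds at f, so \Diamond r is true at e.
    At e: \Diamond \Diamond r is true, q is true, so \Diamond \Diamond r \lor q is true.
      At e: \Diamond \Diamond r requires \Diamond r at some successor in {c, e, f}.
        \Diamond r holds at c, so \Diamond \Diamond r is true at e.
Satisfying worlds: {a, b, c, d, e, g}

a, b, c, d, e, g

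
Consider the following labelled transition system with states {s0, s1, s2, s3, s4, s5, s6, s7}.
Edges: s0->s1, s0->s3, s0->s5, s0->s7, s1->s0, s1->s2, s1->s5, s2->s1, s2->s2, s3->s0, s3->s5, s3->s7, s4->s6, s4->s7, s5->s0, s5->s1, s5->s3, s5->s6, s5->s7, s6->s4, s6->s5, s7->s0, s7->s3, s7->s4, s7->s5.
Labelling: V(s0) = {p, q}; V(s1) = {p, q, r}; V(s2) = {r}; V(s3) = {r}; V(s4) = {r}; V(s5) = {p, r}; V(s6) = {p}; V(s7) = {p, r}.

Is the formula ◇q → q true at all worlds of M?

Recall that ◇ψ holds at a world iff ψ holds at some accessible world.
Let φ = ◇q → q. Evaluate φ at each world:
  s0 (successors {s1, s3, s5, s7}): φ is true.
  s1 (successors {s0, s2, s5}): φ is true.
  s2 (successors {s1, s2}): φ is false.
  s3 (successors {s0, s5, s7}): φ is false.
  s4 (successors {s6, s7}): φ is true.
  s5 (successors {s0, s1, s3, s6, s7}): φ is false.
  s6 (successors {s4, s5}): φ is true.
  s7 (successors {s0, s3, s4, s5}): φ is false.
Detail at s2 (counterexample):
  At s2: ◇q is true, q is false, so ◇q → q is false.
    At s2: ◇q requires q at some successor in {s1, s2}.
      q holds at s1, so ◇q is true at s2.

No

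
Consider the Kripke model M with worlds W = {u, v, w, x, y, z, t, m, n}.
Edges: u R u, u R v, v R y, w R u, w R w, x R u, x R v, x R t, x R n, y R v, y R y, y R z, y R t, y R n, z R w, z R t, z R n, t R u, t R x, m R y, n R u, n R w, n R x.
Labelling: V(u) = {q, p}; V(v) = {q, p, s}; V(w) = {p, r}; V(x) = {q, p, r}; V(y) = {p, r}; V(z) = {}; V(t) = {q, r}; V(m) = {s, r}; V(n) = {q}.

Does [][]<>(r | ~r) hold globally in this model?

Yes

Recall that []ψ holds at a world iff ψ holds at every accessible world, and <>ψ holds iff ψ holds at some accessible world.
Let φ = [][]<>(r | ~r). Evaluate φ at each world:
  u (successors {u, v}): φ is true.
  v (successors {y}): φ is true.
  w (successors {u, w}): φ is true.
  x (successors {u, v, t, n}): φ is true.
  y (successors {v, y, z, t, n}): φ is true.
  z (successors {w, t, n}): φ is true.
  t (successors {u, x}): φ is true.
  m (successors {y}): φ is true.
  n (successors {u, w, x}): φ is true.
For instance, at z:
  At z: [][]<>(r | ~r) requires []<>(r | ~r) at every successor {w, t, n}.
      At w: []<>(r | ~r) requires <>(r | ~r) at every successor {u, w}.
        At u: <>(r | ~r) is true.
        At w: <>(r | ~r) is true.
      So []<>(r | ~r) is true at w.
      At t: []<>(r | ~r) requires <>(r | ~r) at every successor {u, x}.
        At u: <>(r | ~r) is true.
        At x: <>(r | ~r) is true.
      So []<>(r | ~r) is true at t.
      At n: []<>(r | ~r) requires <>(r | ~r) at every successor {u, w, x}.
        At u: <>(r | ~r) is true.
        At w: <>(r | ~r) is true.
        At x: <>(r | ~r) is true.
      So []<>(r | ~r) is true at n.
  So [][]<>(r | ~r) is true at z.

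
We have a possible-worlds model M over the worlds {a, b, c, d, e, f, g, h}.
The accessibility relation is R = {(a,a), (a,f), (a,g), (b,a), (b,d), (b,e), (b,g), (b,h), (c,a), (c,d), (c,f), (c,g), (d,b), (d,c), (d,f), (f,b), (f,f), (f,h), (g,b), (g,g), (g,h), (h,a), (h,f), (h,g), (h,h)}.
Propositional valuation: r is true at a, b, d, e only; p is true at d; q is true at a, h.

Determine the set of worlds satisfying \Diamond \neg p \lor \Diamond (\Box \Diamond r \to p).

a, b, c, d, f, g, h

Let φ = \Diamond \neg p \lor \Diamond (\Box \Diamond r \to p). Evaluate φ at each world:
  a (successors {a, f, g}): φ is true.
  b (successors {a, d, e, g, h}): φ is true.
  c (successors {a, d, f, g}): φ is true.
  d (successors {b, c, f}): φ is true.
  e (successors ∅): φ is false.
  f (successors {b, f, h}): φ is true.
  g (successors {b, g, h}): φ is true.
  h (successors {a, f, g, h}): φ is true.
For instance, at f:
  At f: \Diamond \neg p is true, \Diamond (\Box \Diamond r \to p) is true, so \Diamond \neg p \lor \Diamond (\Box \Diamond r \to p) is true.
    At f: \Diamond \neg p requires \neg p at some successor in {b, f, h}.
      \neg p holds at b, so \Diamond \neg p is true at f.
    At f: \Diamond (\Box \Diamond r \to p) requires \Box \Diamond r \to p at some successor in {b, f, h}.
      \Box \Diamond r \to p holds at b, so \Diamond (\Box \Diamond r \to p) is true at f.
Satisfying worlds: {a, b, c, d, f, g, h}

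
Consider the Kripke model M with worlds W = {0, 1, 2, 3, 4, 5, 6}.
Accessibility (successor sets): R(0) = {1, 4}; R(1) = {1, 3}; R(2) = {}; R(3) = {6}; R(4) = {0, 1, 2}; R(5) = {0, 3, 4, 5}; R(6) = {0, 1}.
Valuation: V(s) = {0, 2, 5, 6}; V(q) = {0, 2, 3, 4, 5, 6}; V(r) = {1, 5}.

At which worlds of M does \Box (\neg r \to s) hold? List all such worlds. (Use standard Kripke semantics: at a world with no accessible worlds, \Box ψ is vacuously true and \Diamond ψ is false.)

Recall that \Box ψ holds at a world iff ψ holds at every accessible world, and \Diamond ψ holds iff ψ holds at some accessible world.
Let φ = \Box (\neg r \to s). Evaluate φ at each world:
  0 (successors {1, 4}): φ is false.
  1 (successors {1, 3}): φ is false.
  2 (successors ∅): φ is true.
  3 (successors {6}): φ is true.
  4 (successors {0, 1, 2}): φ is true.
  5 (successors {0, 3, 4, 5}): φ is false.
  6 (successors {0, 1}): φ is true.
For instance, at 5:
  At 5: \Box (\neg r \to s) requires \neg r \to s at every successor {0, 3, 4, 5}.
    \neg r \to s fails at 3, so \Box (\neg r \to s) is false at 5.
Satisfying worlds: {2, 3, 4, 6}

2, 3, 4, 6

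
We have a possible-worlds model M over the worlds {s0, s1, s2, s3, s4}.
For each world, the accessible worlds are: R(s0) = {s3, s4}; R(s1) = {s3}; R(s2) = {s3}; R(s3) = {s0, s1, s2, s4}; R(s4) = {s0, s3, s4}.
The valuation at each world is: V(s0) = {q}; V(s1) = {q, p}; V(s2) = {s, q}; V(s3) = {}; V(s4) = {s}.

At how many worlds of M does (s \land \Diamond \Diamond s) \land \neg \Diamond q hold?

1

Recall that \Diamond ψ holds at a world iff ψ holds at some accessible world.
Let φ = (s \land \Diamond \Diamond s) \land \neg \Diamond q. Evaluate φ at each world:
  s0 (successors {s3, s4}): φ is false.
  s1 (successors {s3}): φ is false.
  s2 (successors {s3}): φ is true.
  s3 (successors {s0, s1, s2, s4}): φ is false.
  s4 (successors {s0, s3, s4}): φ is false.
For instance, at s4:
  At s4: s \land \Diamond \Diamond s is true, \neg \Diamond q is false, so (s \land \Diamond \Diamond s) \land \neg \Diamond q is false.
    At s4: s is true, \Diamond \Diamond s is true, so s \land \Diamond \Diamond s is true.
      At s4: \Diamond \Diamond s requires \Diamond s at some successor in {s0, s3, s4}.
        \Diamond s holds at s0, so \Diamond \Diamond s is true at s4.
    At s4: \Diamond q is true, so \neg \Diamond q is false.
      At s4: \Diamond q requires q at some successor in {s0, s3, s4}.
        q holds at s0, so \Diamond q is true at s4.
Satisfying worlds: {s2}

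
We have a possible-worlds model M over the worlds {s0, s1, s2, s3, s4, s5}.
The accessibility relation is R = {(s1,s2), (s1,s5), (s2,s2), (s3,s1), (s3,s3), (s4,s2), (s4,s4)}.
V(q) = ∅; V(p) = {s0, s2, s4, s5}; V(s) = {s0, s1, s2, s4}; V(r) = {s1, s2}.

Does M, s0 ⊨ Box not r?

At s0: no accessible worlds, so Box not r holds vacuously.

Yes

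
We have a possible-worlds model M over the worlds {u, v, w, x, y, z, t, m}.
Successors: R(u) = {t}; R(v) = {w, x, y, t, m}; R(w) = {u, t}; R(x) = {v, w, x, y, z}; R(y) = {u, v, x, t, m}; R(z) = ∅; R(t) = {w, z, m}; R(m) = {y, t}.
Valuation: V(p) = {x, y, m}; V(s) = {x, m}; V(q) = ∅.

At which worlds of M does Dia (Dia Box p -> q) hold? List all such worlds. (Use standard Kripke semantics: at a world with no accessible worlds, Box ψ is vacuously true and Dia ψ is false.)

v, w, x, y, t, m

Let φ = Dia (Dia Box p -> q). Evaluate φ at each world:
  u (successors {t}): φ is false.
  v (successors {w, x, y, t, m}): φ is true.
  w (successors {u, t}): φ is true.
  x (successors {v, w, x, y, z}): φ is true.
  y (successors {u, v, x, t, m}): φ is true.
  z (successors ∅): φ is false.
  t (successors {w, z, m}): φ is true.
  m (successors {y, t}): φ is true.
For instance, at m:
  At m: Dia (Dia Box p -> q) requires Dia Box p -> q at some successor in {y, t}.
    Dia Box p -> q holds at y, so Dia (Dia Box p -> q) is true at m.
      At y: Dia Box p is false, q is false, so Dia Box p -> q is true.
Satisfying worlds: {v, w, x, y, t, m}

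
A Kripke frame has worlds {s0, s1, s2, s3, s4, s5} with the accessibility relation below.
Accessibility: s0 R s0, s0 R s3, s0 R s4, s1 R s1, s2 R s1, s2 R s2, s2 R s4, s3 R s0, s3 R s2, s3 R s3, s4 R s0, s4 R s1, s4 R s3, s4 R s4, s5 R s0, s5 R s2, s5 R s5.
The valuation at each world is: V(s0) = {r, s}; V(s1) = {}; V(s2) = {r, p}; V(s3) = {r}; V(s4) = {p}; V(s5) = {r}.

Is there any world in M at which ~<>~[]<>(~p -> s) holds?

Let φ = ~<>~[]<>(~p -> s). Evaluate φ at each world:
  s0 (successors {s0, s3, s4}): φ is false.
  s1 (successors {s1}): φ is false.
  s2 (successors {s1, s2, s4}): φ is false.
  s3 (successors {s0, s2, s3}): φ is false.
  s4 (successors {s0, s1, s3, s4}): φ is false.
  s5 (successors {s0, s2, s5}): φ is false.
For instance, at s3:
  At s3: <>~[]<>(~p -> s) is true, so ~<>~[]<>(~p -> s) is false.
    At s3: <>~[]<>(~p -> s) requires ~[]<>(~p -> s) at some successor in {s0, s2, s3}.
      ~[]<>(~p -> s) holds at s2, so <>~[]<>(~p -> s) is true at s3.

No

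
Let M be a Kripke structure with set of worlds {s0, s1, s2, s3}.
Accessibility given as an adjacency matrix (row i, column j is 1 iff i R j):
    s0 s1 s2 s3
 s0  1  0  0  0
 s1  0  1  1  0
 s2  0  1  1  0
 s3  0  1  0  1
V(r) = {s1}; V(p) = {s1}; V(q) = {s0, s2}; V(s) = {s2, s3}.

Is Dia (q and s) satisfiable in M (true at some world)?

Recall that Dia ψ holds at a world iff ψ holds at some accessible world.
Let φ = Dia (q and s). Evaluate φ at each world:
  s0 (successors {s0}): φ is false.
  s1 (successors {s1, s2}): φ is true.
  s2 (successors {s1, s2}): φ is true.
  s3 (successors {s1, s3}): φ is false.
Detail at s1 (witness):
  At s1: Dia (q and s) requires q and s at some successor in {s1, s2}.
    q and s holds at s2, so Dia (q and s) is true at s1.

Yes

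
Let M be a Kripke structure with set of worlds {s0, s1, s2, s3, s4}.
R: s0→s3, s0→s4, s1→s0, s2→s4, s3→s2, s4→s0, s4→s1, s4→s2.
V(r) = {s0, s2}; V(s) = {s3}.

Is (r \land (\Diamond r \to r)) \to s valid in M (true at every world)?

No

Recall that \Diamond ψ holds at a world iff ψ holds at some accessible world.
Let φ = (r \land (\Diamond r \to r)) \to s. Evaluate φ at each world:
  s0 (successors {s3, s4}): φ is false.
  s1 (successors {s0}): φ is true.
  s2 (successors {s4}): φ is false.
  s3 (successors {s2}): φ is true.
  s4 (successors {s0, s1, s2}): φ is true.
Detail at s0 (counterexample):
  At s0: r \land (\Diamond r \to r) is true, s is false, so (r \land (\Diamond r \to r)) \to s is false.
    At s0: r is true, \Diamond r \to r is true, so r \land (\Diamond r \to r) is true.
      At s0: \Diamond r is false, r is true, so \Diamond r \to r is true.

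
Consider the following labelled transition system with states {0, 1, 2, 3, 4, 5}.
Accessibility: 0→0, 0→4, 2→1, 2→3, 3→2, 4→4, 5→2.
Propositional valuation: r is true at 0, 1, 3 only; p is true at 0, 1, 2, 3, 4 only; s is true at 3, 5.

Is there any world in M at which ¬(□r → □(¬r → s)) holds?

Let φ = ¬(□r → □(¬r → s)). Evaluate φ at each world:
  0 (successors {0, 4}): φ is false.
  1 (successors ∅): φ is false.
  2 (successors {1, 3}): φ is false.
  3 (successors {2}): φ is false.
  4 (successors {4}): φ is false.
  5 (successors {2}): φ is false.
For instance, at 5:
  At 5: □r → □(¬r → s) is true, so ¬(□r → □(¬r → s)) is false.
    At 5: □r is false, □(¬r → s) is false, so □r → □(¬r → s) is true.
      At 5: □r requires r at every successor {2}.
        r fails at 2, so □r is false at 5.
      At 5: □(¬r → s) requires ¬r → s at every successor {2}.
        ¬r → s fails at 2, so □(¬r → s) is false at 5.

No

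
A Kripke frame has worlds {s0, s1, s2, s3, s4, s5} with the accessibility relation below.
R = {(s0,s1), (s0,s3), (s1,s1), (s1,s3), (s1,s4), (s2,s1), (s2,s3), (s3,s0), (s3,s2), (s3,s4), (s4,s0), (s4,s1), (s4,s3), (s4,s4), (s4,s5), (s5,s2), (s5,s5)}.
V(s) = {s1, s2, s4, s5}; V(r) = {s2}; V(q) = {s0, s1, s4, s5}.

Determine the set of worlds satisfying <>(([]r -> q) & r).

Let φ = <>(([]r -> q) & r). Evaluate φ at each world:
  s0 (successors {s1, s3}): φ is false.
  s1 (successors {s1, s3, s4}): φ is false.
  s2 (successors {s1, s3}): φ is false.
  s3 (successors {s0, s2, s4}): φ is true.
  s4 (successors {s0, s1, s3, s4, s5}): φ is false.
  s5 (successors {s2, s5}): φ is true.
For instance, at s5:
  At s5: <>(([]r -> q) & r) requires ([]r -> q) & r at some successor in {s2, s5}.
    ([]r -> q) & r holds at s2, so <>(([]r -> q) & r) is true at s5.
      At s2: []r -> q is true, r is true, so ([]r -> q) & r is true.
Satisfying worlds: {s3, s5}

s3, s5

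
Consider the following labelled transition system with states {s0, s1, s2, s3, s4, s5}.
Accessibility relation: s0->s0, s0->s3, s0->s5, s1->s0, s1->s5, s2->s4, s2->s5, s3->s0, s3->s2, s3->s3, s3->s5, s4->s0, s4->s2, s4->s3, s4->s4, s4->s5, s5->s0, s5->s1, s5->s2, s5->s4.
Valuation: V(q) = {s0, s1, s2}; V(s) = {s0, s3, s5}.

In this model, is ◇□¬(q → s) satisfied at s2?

No

At s2: ◇□¬(q → s) requires □¬(q → s) at some successor in {s4, s5}.
  At s4: □¬(q → s) is false.
  At s5: □¬(q → s) is false.
So ◇□¬(q → s) is false at s2.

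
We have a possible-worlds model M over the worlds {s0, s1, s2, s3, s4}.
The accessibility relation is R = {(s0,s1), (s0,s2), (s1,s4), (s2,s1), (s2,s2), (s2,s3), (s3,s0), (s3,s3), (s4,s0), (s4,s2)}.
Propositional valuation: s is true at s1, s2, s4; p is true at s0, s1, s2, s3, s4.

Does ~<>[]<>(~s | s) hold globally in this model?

No

Recall that []ψ holds at a world iff ψ holds at every accessible world, and <>ψ holds iff ψ holds at some accessible world.
Let φ = ~<>[]<>(~s | s). Evaluate φ at each world:
  s0 (successors {s1, s2}): φ is false.
  s1 (successors {s4}): φ is false.
  s2 (successors {s1, s2, s3}): φ is false.
  s3 (successors {s0, s3}): φ is false.
  s4 (successors {s0, s2}): φ is false.
Detail at s0 (counterexample):
  At s0: <>[]<>(~s | s) is true, so ~<>[]<>(~s | s) is false.
    At s0: <>[]<>(~s | s) requires []<>(~s | s) at some successor in {s1, s2}.
      []<>(~s | s) holds at s1, so <>[]<>(~s | s) is true at s0.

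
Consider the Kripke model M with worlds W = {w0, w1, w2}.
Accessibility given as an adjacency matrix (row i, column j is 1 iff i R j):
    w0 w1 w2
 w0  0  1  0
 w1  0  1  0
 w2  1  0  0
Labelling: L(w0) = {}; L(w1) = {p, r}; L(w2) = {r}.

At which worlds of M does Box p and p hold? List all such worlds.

w1

Let φ = Box p and p. Evaluate φ at each world:
  w0 (successors {w1}): φ is false.
  w1 (successors {w1}): φ is true.
  w2 (successors {w0}): φ is false.
For instance, at w1:
  At w1: Box p is true, p is true, so Box p and p is true.
    At w1: Box p requires p at every successor {w1}.
      At w1: p is true.
    So Box p is true at w1.
Satisfying worlds: {w1}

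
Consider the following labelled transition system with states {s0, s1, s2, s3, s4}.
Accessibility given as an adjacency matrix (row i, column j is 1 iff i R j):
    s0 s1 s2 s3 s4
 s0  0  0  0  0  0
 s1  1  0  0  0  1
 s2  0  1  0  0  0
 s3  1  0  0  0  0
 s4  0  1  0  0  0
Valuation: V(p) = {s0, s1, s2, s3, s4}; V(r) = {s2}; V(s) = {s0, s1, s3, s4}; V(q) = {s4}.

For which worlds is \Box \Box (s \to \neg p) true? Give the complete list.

Let φ = \Box \Box (s \to \neg p). Evaluate φ at each world:
  s0 (successors ∅): φ is true.
  s1 (successors {s0, s4}): φ is false.
  s2 (successors {s1}): φ is false.
  s3 (successors {s0}): φ is true.
  s4 (successors {s1}): φ is false.
For instance, at s1:
  At s1: \Box \Box (s \to \neg p) requires \Box (s \to \neg p) at every successor {s0, s4}.
    \Box (s \to \neg p) fails at s4, so \Box \Box (s \to \neg p) is false at s1.
      At s4: \Box (s \to \neg p) requires s \to \neg p at every successor {s1}.
        s \to \neg p fails at s1, so \Box (s \to \neg p) is false at s4.
Satisfying worlds: {s0, s3}

s0, s3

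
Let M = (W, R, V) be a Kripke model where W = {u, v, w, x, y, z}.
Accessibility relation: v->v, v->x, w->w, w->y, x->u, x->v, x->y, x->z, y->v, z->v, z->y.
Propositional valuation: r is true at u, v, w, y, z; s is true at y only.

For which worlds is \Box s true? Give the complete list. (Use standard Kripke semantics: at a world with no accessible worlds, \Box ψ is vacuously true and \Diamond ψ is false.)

Let φ = \Box s. Evaluate φ at each world:
  u (successors ∅): φ is true.
  v (successors {v, x}): φ is false.
  w (successors {w, y}): φ is false.
  x (successors {u, v, y, z}): φ is false.
  y (successors {v}): φ is false.
  z (successors {v, y}): φ is false.
For instance, at z:
  At z: \Box s requires s at every successor {v, y}.
    s fails at v, so \Box s is false at z.
Satisfying worlds: {u}

u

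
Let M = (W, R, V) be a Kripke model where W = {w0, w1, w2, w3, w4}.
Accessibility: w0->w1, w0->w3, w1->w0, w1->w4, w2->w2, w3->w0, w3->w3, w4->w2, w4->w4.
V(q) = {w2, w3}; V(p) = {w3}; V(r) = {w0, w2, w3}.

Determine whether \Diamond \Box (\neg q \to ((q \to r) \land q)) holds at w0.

No

At w0: \Diamond \Box (\neg q \to ((q \to r) \land q)) requires \Box (\neg q \to ((q \to r) \land q)) at some successor in {w1, w3}.
  At w1: \Box (\neg q \to ((q \to r) \land q)) is false.
  At w3: \Box (\neg q \to ((q \to r) \land q)) is false.
So \Diamond \Box (\neg q \to ((q \to r) \land q)) is false at w0.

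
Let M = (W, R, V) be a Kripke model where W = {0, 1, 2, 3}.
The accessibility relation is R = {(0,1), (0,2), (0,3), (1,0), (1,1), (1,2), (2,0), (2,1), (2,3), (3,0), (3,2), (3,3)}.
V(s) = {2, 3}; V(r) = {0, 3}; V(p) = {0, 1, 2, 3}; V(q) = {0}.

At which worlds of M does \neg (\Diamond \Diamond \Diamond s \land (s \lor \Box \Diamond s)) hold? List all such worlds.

Let φ = \neg (\Diamond \Diamond \Diamond s \land (s \lor \Box \Diamond s)). Evaluate φ at each world:
  0 (successors {1, 2, 3}): φ is false.
  1 (successors {0, 1, 2}): φ is false.
  2 (successors {0, 1, 3}): φ is false.
  3 (successors {0, 2, 3}): φ is false.
For instance, at 1:
  At 1: \Diamond \Diamond \Diamond s \land (s \lor \Box \Diamond s) is true, so \neg (\Diamond \Diamond \Diamond s \land (s \lor \Box \Diamond s)) is false.
    At 1: \Diamond \Diamond \Diamond s is true, s \lor \Box \Diamond s is true, so \Diamond \Diamond \Diamond s \land (s \lor \Box \Diamond s) is true.
      At 1: \Diamond \Diamond \Diamond s requires \Diamond \Diamond s at some successor in {0, 1, 2}.
        \Diamond \Diamond s holds at 0, so \Diamond \Diamond \Diamond s is true at 1.
      At 1: s is false, \Box \Diamond s is true, so s \lor \Box \Diamond s is true.
Satisfying worlds: none.

none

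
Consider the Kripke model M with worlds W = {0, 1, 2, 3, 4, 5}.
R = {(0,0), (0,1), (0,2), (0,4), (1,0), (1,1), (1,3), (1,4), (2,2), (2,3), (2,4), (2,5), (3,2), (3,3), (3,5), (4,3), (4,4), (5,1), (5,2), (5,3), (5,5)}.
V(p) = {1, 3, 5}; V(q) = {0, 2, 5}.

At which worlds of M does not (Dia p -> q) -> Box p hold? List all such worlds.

Recall that Box ψ holds at a world iff ψ holds at every accessible world, and Dia ψ holds iff ψ holds at some accessible world.
Let φ = not (Dia p -> q) -> Box p. Evaluate φ at each world:
  0 (successors {0, 1, 2, 4}): φ is true.
  1 (successors {0, 1, 3, 4}): φ is false.
  2 (successors {2, 3, 4, 5}): φ is true.
  3 (successors {2, 3, 5}): φ is false.
  4 (successors {3, 4}): φ is false.
  5 (successors {1, 2, 3, 5}): φ is true.
For instance, at 4:
  At 4: not (Dia p -> q) is true, Box p is false, so not (Dia p -> q) -> Box p is false.
    At 4: Dia p -> q is false, so not (Dia p -> q) is true.
      At 4: Dia p is true, q is false, so Dia p -> q is false.
    At 4: Box p requires p at every successor {3, 4}.
      p fails at 4, so Box p is false at 4.
Satisfying worlds: {0, 2, 5}

0, 2, 5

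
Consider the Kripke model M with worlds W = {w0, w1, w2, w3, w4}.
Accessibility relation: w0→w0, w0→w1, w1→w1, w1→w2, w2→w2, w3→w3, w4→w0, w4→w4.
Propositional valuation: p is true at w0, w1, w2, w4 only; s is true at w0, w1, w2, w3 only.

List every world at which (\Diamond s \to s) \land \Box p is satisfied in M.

w0, w1, w2

Recall that \Box ψ holds at a world iff ψ holds at every accessible world, and \Diamond ψ holds iff ψ holds at some accessible world.
Let φ = (\Diamond s \to s) \land \Box p. Evaluate φ at each world:
  w0 (successors {w0, w1}): φ is true.
  w1 (successors {w1, w2}): φ is true.
  w2 (successors {w2}): φ is true.
  w3 (successors {w3}): φ is false.
  w4 (successors {w0, w4}): φ is false.
For instance, at w0:
  At w0: \Diamond s \to s is true, \Box p is true, so (\Diamond s \to s) \land \Box p is true.
    At w0: \Diamond s is true, s is true, so \Diamond s \to s is true.
      At w0: \Diamond s requires s at some successor in {w0, w1}.
        s holds at w0, so \Diamond s is true at w0.
    At w0: \Box p requires p at every successor {w0, w1}.
      At w0: p is true.
      At w1: p is true.
    So \Box p is true at w0.
Satisfying worlds: {w0, w1, w2}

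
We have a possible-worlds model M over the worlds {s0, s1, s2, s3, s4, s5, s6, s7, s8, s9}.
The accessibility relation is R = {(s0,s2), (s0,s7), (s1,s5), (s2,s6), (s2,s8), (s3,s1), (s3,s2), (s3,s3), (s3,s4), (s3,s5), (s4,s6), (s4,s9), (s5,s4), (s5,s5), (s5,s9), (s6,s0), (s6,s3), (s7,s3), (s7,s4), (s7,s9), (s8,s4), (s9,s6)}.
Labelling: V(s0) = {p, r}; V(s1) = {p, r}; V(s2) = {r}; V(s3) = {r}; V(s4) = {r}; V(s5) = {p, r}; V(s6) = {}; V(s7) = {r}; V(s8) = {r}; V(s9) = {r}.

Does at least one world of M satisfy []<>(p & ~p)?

Let φ = []<>(p & ~p). Evaluate φ at each world:
  s0 (successors {s2, s7}): φ is false.
  s1 (successors {s5}): φ is false.
  s2 (successors {s6, s8}): φ is false.
  s3 (successors {s1, s2, s3, s4, s5}): φ is false.
  s4 (successors {s6, s9}): φ is false.
  s5 (successors {s4, s5, s9}): φ is false.
  s6 (successors {s0, s3}): φ is false.
  s7 (successors {s3, s4, s9}): φ is false.
  s8 (successors {s4}): φ is false.
  s9 (successors {s6}): φ is false.
For instance, at s0:
  At s0: []<>(p & ~p) requires <>(p & ~p) at every successor {s2, s7}.
    <>(p & ~p) fails at s2, so []<>(p & ~p) is false at s0.
      At s2: <>(p & ~p) requires p & ~p at some successor in {s6, s8}.
        At s6: p & ~p is false.
        At s8: p & ~p is false.
      So <>(p & ~p) is false at s2.

No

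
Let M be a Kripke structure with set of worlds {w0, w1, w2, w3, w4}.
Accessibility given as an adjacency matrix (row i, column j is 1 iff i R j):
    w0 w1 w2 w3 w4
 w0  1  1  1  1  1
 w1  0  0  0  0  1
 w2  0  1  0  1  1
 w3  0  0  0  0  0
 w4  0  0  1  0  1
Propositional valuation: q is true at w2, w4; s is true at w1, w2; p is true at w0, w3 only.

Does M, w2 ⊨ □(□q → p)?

No

At w2: □(□q → p) requires □q → p at every successor {w1, w3, w4}.
  □q → p fails at w1, so □(□q → p) is false at w2.
    At w1: □q is true, p is false, so □q → p is false.
      At w1: □q requires q at every successor {w4}.
        At w4: q is true.
      So □q is true at w1.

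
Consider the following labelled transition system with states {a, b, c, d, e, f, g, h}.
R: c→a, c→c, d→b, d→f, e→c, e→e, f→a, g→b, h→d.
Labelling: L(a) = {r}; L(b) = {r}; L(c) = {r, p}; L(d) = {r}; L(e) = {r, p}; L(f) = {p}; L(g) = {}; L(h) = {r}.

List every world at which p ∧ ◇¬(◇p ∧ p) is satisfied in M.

c, f

Let φ = p ∧ ◇¬(◇p ∧ p). Evaluate φ at each world:
  a (successors ∅): φ is false.
  b (successors ∅): φ is false.
  c (successors {a, c}): φ is true.
  d (successors {b, f}): φ is false.
  e (successors {c, e}): φ is false.
  f (successors {a}): φ is true.
  g (successors {b}): φ is false.
  h (successors {d}): φ is false.
For instance, at d:
  At d: p is false, ◇¬(◇p ∧ p) is true, so p ∧ ◇¬(◇p ∧ p) is false.
    At d: ◇¬(◇p ∧ p) requires ¬(◇p ∧ p) at some successor in {b, f}.
      ¬(◇p ∧ p) holds at b, so ◇¬(◇p ∧ p) is true at d.
Satisfying worlds: {c, f}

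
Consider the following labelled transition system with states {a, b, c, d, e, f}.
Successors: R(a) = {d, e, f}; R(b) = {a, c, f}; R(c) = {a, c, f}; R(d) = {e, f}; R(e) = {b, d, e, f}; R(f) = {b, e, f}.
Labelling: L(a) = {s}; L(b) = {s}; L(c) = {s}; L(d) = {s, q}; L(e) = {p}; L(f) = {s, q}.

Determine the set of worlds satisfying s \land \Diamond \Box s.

b, c, f

Let φ = s \land \Diamond \Box s. Evaluate φ at each world:
  a (successors {d, e, f}): φ is false.
  b (successors {a, c, f}): φ is true.
  c (successors {a, c, f}): φ is true.
  d (successors {e, f}): φ is false.
  e (successors {b, d, e, f}): φ is false.
  f (successors {b, e, f}): φ is true.
For instance, at d:
  At d: s is true, \Diamond \Box s is false, so s \land \Diamond \Box s is false.
    At d: \Diamond \Box s requires \Box s at some successor in {e, f}.
      At e: \Box s is false.
      At f: \Box s is false.
    So \Diamond \Box s is false at d.
Satisfying worlds: {b, c, f}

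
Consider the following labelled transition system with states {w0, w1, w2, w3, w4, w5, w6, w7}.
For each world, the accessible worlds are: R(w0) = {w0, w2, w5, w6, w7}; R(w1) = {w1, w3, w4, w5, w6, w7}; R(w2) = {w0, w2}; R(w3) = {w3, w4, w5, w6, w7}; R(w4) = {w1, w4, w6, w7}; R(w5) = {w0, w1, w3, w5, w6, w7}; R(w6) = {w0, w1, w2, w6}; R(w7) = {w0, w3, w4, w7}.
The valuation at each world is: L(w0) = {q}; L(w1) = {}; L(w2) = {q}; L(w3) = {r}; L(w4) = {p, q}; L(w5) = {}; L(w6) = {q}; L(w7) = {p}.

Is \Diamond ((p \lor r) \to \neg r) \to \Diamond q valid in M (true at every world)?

Recall that \Diamond ψ holds at a world iff ψ holds at some accessible world.
Let φ = \Diamond ((p \lor r) \to \neg r) \to \Diamond q. Evaluate φ at each world:
  w0 (successors {w0, w2, w5, w6, w7}): φ is true.
  w1 (successors {w1, w3, w4, w5, w6, w7}): φ is true.
  w2 (successors {w0, w2}): φ is true.
  w3 (successors {w3, w4, w5, w6, w7}): φ is true.
  w4 (successors {w1, w4, w6, w7}): φ is true.
  w5 (successors {w0, w1, w3, w5, w6, w7}): φ is true.
  w6 (successors {w0, w1, w2, w6}): φ is true.
  w7 (successors {w0, w3, w4, w7}): φ is true.
For instance, at w7:
  At w7: \Diamond ((p \lor r) \to \neg r) is true, \Diamond q is true, so \Diamond ((p \lor r) \to \neg r) \to \Diamond q is true.
    At w7: \Diamond ((p \lor r) \to \neg r) requires (p \lor r) \to \neg r at some successor in {w0, w3, w4, w7}.
      (p \lor r) \to \neg r holds at w0, so \Diamond ((p \lor r) \to \neg r) is true at w7.
    At w7: \Diamond q requires q at some successor in {w0, w3, w4, w7}.
      q holds at w0, so \Diamond q is true at w7.

Yes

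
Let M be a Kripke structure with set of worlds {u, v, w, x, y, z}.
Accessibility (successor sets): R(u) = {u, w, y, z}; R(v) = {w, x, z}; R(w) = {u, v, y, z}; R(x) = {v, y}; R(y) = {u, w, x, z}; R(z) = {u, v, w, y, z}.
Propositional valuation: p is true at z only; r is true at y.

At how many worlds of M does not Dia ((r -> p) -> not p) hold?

Recall that Dia ψ holds at a world iff ψ holds at some accessible world.
Let φ = not Dia ((r -> p) -> not p). Evaluate φ at each world:
  u (successors {u, w, y, z}): φ is false.
  v (successors {w, x, z}): φ is false.
  w (successors {u, v, y, z}): φ is false.
  x (successors {v, y}): φ is false.
  y (successors {u, w, x, z}): φ is false.
  z (successors {u, v, w, y, z}): φ is false.
For instance, at z:
  At z: Dia ((r -> p) -> not p) is true, so not Dia ((r -> p) -> not p) is false.
    At z: Dia ((r -> p) -> not p) requires (r -> p) -> not p at some successor in {u, v, w, y, z}.
      (r -> p) -> not p holds at u, so Dia ((r -> p) -> not p) is true at z.
Satisfying worlds: none.

0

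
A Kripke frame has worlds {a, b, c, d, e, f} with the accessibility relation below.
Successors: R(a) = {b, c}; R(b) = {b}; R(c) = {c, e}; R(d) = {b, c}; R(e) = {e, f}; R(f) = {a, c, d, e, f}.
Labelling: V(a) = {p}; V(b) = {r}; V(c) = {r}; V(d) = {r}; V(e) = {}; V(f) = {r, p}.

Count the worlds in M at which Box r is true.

3

Recall that Box ψ holds at a world iff ψ holds at every accessible world, and Dia ψ holds iff ψ holds at some accessible world.
Let φ = Box r. Evaluate φ at each world:
  a (successors {b, c}): φ is true.
  b (successors {b}): φ is true.
  c (successors {c, e}): φ is false.
  d (successors {b, c}): φ is true.
  e (successors {e, f}): φ is false.
  f (successors {a, c, d, e, f}): φ is false.
For instance, at b:
  At b: Box r requires r at every successor {b}.
    At b: r is true.
  So Box r is true at b.
Satisfying worlds: {a, b, d}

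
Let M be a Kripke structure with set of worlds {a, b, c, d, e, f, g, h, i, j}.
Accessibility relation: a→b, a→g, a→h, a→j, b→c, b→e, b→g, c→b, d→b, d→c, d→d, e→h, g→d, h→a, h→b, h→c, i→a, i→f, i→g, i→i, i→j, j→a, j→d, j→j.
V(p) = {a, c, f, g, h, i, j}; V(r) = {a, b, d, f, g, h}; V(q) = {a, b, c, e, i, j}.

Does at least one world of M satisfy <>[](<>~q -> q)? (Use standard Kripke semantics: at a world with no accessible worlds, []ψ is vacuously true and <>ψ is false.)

Yes

Let φ = <>[](<>~q -> q). Evaluate φ at each world:
  a (successors {b, g, h, j}): φ is true.
  b (successors {c, e, g}): φ is true.
  c (successors {b}): φ is false.
  d (successors {b, c, d}): φ is true.
  e (successors {h}): φ is true.
  f (successors ∅): φ is false.
  g (successors {d}): φ is false.
  h (successors {a, b, c}): φ is true.
  i (successors {a, f, g, i, j}): φ is true.
  j (successors {a, d, j}): φ is false.
Detail at a (witness):
  At a: <>[](<>~q -> q) requires [](<>~q -> q) at some successor in {b, g, h, j}.
    [](<>~q -> q) holds at h, so <>[](<>~q -> q) is true at a.
      At h: [](<>~q -> q) requires <>~q -> q at every successor {a, b, c}.
        At a: <>~q -> q is true.
        At b: <>~q -> q is true.
        At c: <>~q -> q is true.
      So [](<>~q -> q) is true at h.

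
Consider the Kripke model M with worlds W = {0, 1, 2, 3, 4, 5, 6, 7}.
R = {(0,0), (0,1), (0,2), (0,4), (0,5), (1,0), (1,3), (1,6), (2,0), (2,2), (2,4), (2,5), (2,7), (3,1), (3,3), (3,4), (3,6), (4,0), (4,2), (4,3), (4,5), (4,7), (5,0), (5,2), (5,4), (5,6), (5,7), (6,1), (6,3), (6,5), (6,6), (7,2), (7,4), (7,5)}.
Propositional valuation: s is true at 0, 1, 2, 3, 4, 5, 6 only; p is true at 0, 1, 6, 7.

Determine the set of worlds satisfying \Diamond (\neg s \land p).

2, 4, 5

Let φ = \Diamond (\neg s \land p). Evaluate φ at each world:
  0 (successors {0, 1, 2, 4, 5}): φ is false.
  1 (successors {0, 3, 6}): φ is false.
  2 (successors {0, 2, 4, 5, 7}): φ is true.
  3 (successors {1, 3, 4, 6}): φ is false.
  4 (successors {0, 2, 3, 5, 7}): φ is true.
  5 (successors {0, 2, 4, 6, 7}): φ is true.
  6 (successors {1, 3, 5, 6}): φ is false.
  7 (successors {2, 4, 5}): φ is false.
For instance, at 3:
  At 3: \Diamond (\neg s \land p) requires \neg s \land p at some successor in {1, 3, 4, 6}.
    At 1: \neg s \land p is false.
    At 3: \neg s \land p is false.
    At 4: \neg s \land p is false.
    At 6: \neg s \land p is false.
  So \Diamond (\neg s \land p) is false at 3.
Satisfying worlds: {2, 4, 5}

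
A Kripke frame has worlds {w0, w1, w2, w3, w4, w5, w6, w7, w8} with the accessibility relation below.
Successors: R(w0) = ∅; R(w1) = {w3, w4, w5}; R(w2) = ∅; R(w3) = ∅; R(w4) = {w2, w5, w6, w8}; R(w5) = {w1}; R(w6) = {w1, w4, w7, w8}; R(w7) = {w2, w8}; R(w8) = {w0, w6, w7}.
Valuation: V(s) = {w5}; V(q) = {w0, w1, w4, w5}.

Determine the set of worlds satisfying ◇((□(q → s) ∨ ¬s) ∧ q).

Let φ = ◇((□(q → s) ∨ ¬s) ∧ q). Evaluate φ at each world:
  w0 (successors ∅): φ is false.
  w1 (successors {w3, w4, w5}): φ is true.
  w2 (successors ∅): φ is false.
  w3 (successors ∅): φ is false.
  w4 (successors {w2, w5, w6, w8}): φ is false.
  w5 (successors {w1}): φ is true.
  w6 (successors {w1, w4, w7, w8}): φ is true.
  w7 (successors {w2, w8}): φ is false.
  w8 (successors {w0, w6, w7}): φ is true.
For instance, at w6:
  At w6: ◇((□(q → s) ∨ ¬s) ∧ q) requires (□(q → s) ∨ ¬s) ∧ q at some successor in {w1, w4, w7, w8}.
    (□(q → s) ∨ ¬s) ∧ q holds at w1, so ◇((□(q → s) ∨ ¬s) ∧ q) is true at w6.
      At w1: □(q → s) ∨ ¬s is true, q is true, so (□(q → s) ∨ ¬s) ∧ q is true.
Satisfying worlds: {w1, w5, w6, w8}

w1, w5, w6, w8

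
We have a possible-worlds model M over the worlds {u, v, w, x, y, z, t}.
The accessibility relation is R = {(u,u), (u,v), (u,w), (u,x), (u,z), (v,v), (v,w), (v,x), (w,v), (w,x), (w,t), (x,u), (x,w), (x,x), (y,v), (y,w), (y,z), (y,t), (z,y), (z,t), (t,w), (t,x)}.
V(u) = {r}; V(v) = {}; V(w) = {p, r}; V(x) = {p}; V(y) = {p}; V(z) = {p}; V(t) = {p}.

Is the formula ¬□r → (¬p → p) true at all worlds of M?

No

Let φ = ¬□r → (¬p → p). Evaluate φ at each world:
  u (successors {u, v, w, x, z}): φ is false.
  v (successors {v, w, x}): φ is false.
  w (successors {v, x, t}): φ is true.
  x (successors {u, w, x}): φ is true.
  y (successors {v, w, z, t}): φ is true.
  z (successors {y, t}): φ is true.
  t (successors {w, x}): φ is true.
Detail at u (counterexample):
  At u: ¬□r is true, ¬p → p is false, so ¬□r → (¬p → p) is false.
    At u: □r is false, so ¬□r is true.
      At u: □r requires r at every successor {u, v, w, x, z}.
        r fails at v, so □r is false at u.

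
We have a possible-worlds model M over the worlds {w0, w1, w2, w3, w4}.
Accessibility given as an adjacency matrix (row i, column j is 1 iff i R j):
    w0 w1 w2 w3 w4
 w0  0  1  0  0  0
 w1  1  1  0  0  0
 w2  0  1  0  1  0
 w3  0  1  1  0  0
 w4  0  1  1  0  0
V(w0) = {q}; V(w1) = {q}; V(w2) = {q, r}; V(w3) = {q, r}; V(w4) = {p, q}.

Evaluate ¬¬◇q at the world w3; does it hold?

Recall that ◇ψ holds at a world iff ψ holds at some accessible world.
At w3: ¬◇q is false, so ¬¬◇q is true.
  At w3: ◇q is true, so ¬◇q is false.
    At w3: ◇q requires q at some successor in {w1, w2}.
      q holds at w1, so ◇q is true at w3.

Yes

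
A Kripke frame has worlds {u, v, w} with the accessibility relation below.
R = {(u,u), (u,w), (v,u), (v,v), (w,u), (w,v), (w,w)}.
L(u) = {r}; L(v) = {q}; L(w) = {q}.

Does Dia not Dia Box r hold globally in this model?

Yes

Let φ = Dia not Dia Box r. Evaluate φ at each world:
  u (successors {u, w}): φ is true.
  v (successors {u, v}): φ is true.
  w (successors {u, v, w}): φ is true.
For instance, at v:
  At v: Dia not Dia Box r requires not Dia Box r at some successor in {u, v}.
    not Dia Box r holds at u, so Dia not Dia Box r is true at v.
      At u: Dia Box r is false, so not Dia Box r is true.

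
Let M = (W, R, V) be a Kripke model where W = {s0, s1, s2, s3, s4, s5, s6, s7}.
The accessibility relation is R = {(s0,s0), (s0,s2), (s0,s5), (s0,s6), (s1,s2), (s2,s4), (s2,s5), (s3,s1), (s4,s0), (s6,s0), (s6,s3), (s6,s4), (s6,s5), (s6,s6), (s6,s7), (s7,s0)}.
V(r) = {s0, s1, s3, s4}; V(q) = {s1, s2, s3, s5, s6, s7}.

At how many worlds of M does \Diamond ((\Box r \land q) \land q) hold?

3

Recall that \Box ψ holds at a world iff ψ holds at every accessible world, and \Diamond ψ holds iff ψ holds at some accessible world.
Let φ = \Diamond ((\Box r \land q) \land q). Evaluate φ at each world:
  s0 (successors {s0, s2, s5, s6}): φ is true.
  s1 (successors {s2}): φ is false.
  s2 (successors {s4, s5}): φ is true.
  s3 (successors {s1}): φ is false.
  s4 (successors {s0}): φ is false.
  s5 (successors ∅): φ is false.
  s6 (successors {s0, s3, s4, s5, s6, s7}): φ is true.
  s7 (successors {s0}): φ is false.
For instance, at s1:
  At s1: \Diamond ((\Box r \land q) \land q) requires (\Box r \land q) \land q at some successor in {s2}.
    At s2: (\Box r \land q) \land q is false.
  So \Diamond ((\Box r \land q) \land q) is false at s1.
Satisfying worlds: {s0, s2, s6}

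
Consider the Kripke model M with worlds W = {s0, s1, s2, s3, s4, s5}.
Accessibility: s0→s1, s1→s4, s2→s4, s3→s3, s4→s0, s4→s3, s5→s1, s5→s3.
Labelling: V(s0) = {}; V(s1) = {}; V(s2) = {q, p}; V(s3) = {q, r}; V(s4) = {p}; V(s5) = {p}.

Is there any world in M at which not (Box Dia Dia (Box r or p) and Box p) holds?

Let φ = not (Box Dia Dia (Box r or p) and Box p). Evaluate φ at each world:
  s0 (successors {s1}): φ is true.
  s1 (successors {s4}): φ is false.
  s2 (successors {s4}): φ is false.
  s3 (successors {s3}): φ is true.
  s4 (successors {s0, s3}): φ is true.
  s5 (successors {s1, s3}): φ is true.
Detail at s0 (witness):
  At s0: Box Dia Dia (Box r or p) and Box p is false, so not (Box Dia Dia (Box r or p) and Box p) is true.
    At s0: Box Dia Dia (Box r or p) is true, Box p is false, so Box Dia Dia (Box r or p) and Box p is false.
      At s0: Box Dia Dia (Box r or p) requires Dia Dia (Box r or p) at every successor {s1}.
        At s1: Dia Dia (Box r or p) is true.
      So Box Dia Dia (Box r or p) is true at s0.
      At s0: Box p requires p at every successor {s1}.
        p fails at s1, so Box p is false at s0.

Yes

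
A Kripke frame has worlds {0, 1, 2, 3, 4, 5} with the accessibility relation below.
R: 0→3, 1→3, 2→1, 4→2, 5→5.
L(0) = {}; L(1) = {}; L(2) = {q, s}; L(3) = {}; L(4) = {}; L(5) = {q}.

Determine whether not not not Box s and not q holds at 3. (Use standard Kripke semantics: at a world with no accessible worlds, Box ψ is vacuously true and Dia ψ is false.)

No

At 3: not not not Box s is false, not q is true, so not not not Box s and not q is false.
  At 3: not not Box s is true, so not not not Box s is false.
    At 3: not Box s is false, so not not Box s is true.
      At 3: Box s is true, so not Box s is false.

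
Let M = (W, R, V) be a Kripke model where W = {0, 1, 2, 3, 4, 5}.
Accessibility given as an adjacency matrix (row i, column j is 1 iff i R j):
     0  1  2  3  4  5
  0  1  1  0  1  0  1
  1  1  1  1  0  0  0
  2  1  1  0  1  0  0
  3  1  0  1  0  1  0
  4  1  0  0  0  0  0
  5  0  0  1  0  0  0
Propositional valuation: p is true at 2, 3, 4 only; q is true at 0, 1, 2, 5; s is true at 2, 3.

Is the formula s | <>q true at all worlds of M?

Yes

Recall that <>ψ holds at a world iff ψ holds at some accessible world.
Let φ = s | <>q. Evaluate φ at each world:
  0 (successors {0, 1, 3, 5}): φ is true.
  1 (successors {0, 1, 2}): φ is true.
  2 (successors {0, 1, 3}): φ is true.
  3 (successors {0, 2, 4}): φ is true.
  4 (successors {0}): φ is true.
  5 (successors {2}): φ is true.
For instance, at 3:
  At 3: s is true, <>q is true, so s | <>q is true.
    At 3: <>q requires q at some successor in {0, 2, 4}.
      q holds at 0, so <>q is true at 3.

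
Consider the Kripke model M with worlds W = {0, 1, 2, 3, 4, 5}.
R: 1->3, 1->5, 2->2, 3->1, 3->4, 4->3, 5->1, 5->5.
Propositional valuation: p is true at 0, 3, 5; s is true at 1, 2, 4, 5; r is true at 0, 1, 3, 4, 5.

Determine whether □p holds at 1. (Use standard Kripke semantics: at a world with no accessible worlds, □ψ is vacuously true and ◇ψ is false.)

Yes

Recall that □ψ holds at a world iff ψ holds at every accessible world, and ◇ψ holds iff ψ holds at some accessible world.
At 1: □p requires p at every successor {3, 5}.
  At 3: p is true.
  At 5: p is true.
So □p is true at 1.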